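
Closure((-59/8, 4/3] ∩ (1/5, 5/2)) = [1/5, 4/3]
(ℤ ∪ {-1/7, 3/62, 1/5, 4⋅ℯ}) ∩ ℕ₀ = ℕ₀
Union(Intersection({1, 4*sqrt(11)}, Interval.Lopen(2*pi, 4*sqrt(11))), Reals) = Reals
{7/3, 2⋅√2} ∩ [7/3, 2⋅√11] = {7/3, 2⋅√2}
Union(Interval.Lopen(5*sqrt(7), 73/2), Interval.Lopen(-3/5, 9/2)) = Union(Interval.Lopen(-3/5, 9/2), Interval.Lopen(5*sqrt(7), 73/2))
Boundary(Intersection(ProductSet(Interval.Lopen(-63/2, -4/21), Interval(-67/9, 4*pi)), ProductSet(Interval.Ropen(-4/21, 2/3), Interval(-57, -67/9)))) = ProductSet({-4/21}, {-67/9})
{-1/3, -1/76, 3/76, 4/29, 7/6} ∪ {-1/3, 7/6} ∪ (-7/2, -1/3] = (-7/2, -1/3] ∪ {-1/76, 3/76, 4/29, 7/6}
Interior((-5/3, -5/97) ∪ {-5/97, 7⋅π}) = (-5/3, -5/97)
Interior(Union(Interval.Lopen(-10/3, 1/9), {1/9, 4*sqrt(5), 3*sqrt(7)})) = Interval.open(-10/3, 1/9)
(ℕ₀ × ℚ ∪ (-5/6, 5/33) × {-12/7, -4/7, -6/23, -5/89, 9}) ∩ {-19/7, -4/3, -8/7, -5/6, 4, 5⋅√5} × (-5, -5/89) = {4} × (ℚ ∩ (-5, -5/89))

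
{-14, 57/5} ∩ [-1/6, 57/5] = {57/5}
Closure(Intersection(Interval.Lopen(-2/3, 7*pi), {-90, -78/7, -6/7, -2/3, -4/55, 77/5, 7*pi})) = {-4/55, 77/5, 7*pi}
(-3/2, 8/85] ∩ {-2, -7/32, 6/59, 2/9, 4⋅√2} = {-7/32}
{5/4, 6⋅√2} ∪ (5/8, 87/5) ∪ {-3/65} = {-3/65} ∪ (5/8, 87/5)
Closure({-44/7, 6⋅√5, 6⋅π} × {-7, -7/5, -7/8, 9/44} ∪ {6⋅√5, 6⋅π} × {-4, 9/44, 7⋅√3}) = ({-44/7, 6⋅√5, 6⋅π} × {-7, -7/5, -7/8, 9/44}) ∪ ({6⋅√5, 6⋅π} × {-4, 9/44, 7⋅√3})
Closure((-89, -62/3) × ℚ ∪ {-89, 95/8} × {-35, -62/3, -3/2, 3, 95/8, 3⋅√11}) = ([-89, -62/3] × ℝ) ∪ ({-89, 95/8} × {-35, -62/3, -3/2, 3, 95/8, 3⋅√11})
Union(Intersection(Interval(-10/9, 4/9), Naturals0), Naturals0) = Union(Naturals0, Range(0, 1, 1))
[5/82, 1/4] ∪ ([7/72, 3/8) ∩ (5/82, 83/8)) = [5/82, 3/8)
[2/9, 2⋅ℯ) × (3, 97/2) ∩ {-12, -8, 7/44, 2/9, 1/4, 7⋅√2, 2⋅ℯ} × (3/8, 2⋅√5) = {2/9, 1/4} × (3, 2⋅√5)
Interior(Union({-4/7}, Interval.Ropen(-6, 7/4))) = Interval.open(-6, 7/4)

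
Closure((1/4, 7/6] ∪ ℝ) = (-∞, ∞)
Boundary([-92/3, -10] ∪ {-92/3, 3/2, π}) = {-92/3, -10, 3/2, π}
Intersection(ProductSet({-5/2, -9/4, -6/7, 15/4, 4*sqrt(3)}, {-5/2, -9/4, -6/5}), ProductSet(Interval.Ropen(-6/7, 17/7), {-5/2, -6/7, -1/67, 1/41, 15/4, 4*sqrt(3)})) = ProductSet({-6/7}, {-5/2})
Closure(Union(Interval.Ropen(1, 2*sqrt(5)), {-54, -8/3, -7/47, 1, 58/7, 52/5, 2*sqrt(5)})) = Union({-54, -8/3, -7/47, 58/7, 52/5}, Interval(1, 2*sqrt(5)))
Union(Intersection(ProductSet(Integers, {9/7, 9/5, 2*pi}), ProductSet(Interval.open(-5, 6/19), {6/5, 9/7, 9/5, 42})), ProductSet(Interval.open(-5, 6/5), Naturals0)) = Union(ProductSet(Interval.open(-5, 6/5), Naturals0), ProductSet(Range(-4, 1, 1), {9/7, 9/5}))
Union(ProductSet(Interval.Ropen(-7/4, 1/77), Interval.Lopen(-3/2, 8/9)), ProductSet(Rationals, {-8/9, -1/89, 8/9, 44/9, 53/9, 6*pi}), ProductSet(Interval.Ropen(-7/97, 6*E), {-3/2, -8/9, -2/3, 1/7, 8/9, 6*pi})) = Union(ProductSet(Interval.Ropen(-7/4, 1/77), Interval.Lopen(-3/2, 8/9)), ProductSet(Interval.Ropen(-7/97, 6*E), {-3/2, -8/9, -2/3, 1/7, 8/9, 6*pi}), ProductSet(Rationals, {-8/9, -1/89, 8/9, 44/9, 53/9, 6*pi}))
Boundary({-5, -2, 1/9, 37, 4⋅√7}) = {-5, -2, 1/9, 37, 4⋅√7}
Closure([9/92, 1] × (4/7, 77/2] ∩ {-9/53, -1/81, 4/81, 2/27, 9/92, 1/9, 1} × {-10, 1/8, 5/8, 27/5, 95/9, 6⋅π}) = {9/92, 1/9, 1} × {5/8, 27/5, 95/9, 6⋅π}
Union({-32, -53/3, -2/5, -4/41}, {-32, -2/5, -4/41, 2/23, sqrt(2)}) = {-32, -53/3, -2/5, -4/41, 2/23, sqrt(2)}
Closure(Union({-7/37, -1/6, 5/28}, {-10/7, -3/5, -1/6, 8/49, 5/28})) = {-10/7, -3/5, -7/37, -1/6, 8/49, 5/28}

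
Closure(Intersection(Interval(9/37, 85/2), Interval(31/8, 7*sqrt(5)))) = Interval(31/8, 7*sqrt(5))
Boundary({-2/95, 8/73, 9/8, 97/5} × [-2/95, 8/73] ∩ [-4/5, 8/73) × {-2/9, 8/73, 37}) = {-2/95} × {8/73}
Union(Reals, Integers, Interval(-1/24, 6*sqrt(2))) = Interval(-oo, oo)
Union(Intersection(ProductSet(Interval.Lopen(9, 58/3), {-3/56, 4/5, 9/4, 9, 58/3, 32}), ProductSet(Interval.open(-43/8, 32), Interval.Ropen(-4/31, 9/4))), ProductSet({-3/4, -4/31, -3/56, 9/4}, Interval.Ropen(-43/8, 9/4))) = Union(ProductSet({-3/4, -4/31, -3/56, 9/4}, Interval.Ropen(-43/8, 9/4)), ProductSet(Interval.Lopen(9, 58/3), {-3/56, 4/5}))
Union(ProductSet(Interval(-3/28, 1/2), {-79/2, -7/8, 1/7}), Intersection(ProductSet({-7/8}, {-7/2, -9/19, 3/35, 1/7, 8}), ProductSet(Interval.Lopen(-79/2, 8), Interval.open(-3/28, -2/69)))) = ProductSet(Interval(-3/28, 1/2), {-79/2, -7/8, 1/7})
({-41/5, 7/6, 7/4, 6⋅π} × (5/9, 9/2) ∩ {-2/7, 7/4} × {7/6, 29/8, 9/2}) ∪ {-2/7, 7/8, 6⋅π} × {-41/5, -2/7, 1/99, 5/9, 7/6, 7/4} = ({7/4} × {7/6, 29/8}) ∪ ({-2/7, 7/8, 6⋅π} × {-41/5, -2/7, 1/99, 5/9, 7/6, 7/4})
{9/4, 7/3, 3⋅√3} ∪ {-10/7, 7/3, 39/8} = {-10/7, 9/4, 7/3, 39/8, 3⋅√3}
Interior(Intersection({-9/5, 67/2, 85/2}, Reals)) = EmptySet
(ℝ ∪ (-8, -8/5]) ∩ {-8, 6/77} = {-8, 6/77}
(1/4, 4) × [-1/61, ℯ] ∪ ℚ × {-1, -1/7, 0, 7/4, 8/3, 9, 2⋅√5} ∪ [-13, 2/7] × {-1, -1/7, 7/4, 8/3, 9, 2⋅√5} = ((1/4, 4) × [-1/61, ℯ]) ∪ (ℚ × {-1, -1/7, 0, 7/4, 8/3, 9, 2⋅√5}) ∪ ([-13, 2/7] × {-1, -1/7, 7/4, 8/3, 9, 2⋅√5})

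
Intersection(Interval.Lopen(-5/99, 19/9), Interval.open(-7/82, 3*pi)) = Interval.Lopen(-5/99, 19/9)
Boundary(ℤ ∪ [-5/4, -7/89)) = {-5/4, -7/89} ∪ (ℤ \ (-5/4, -7/89))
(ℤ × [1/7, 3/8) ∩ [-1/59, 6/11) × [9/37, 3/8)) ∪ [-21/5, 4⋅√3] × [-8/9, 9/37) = ({0} × [9/37, 3/8)) ∪ ([-21/5, 4⋅√3] × [-8/9, 9/37))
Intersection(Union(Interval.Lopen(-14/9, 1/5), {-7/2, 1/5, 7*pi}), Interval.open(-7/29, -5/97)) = Interval.open(-7/29, -5/97)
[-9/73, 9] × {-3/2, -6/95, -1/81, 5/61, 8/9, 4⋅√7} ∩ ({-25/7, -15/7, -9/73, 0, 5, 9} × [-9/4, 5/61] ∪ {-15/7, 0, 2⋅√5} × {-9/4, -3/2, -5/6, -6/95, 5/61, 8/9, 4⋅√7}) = ({-9/73, 0, 5, 9} × {-3/2, -6/95, -1/81, 5/61}) ∪ ({0, 2⋅√5} × {-3/2, -6/95, 5/61, 8/9, 4⋅√7})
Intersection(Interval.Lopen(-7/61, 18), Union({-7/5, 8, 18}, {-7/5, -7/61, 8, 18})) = {8, 18}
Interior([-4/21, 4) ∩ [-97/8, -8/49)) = (-4/21, -8/49)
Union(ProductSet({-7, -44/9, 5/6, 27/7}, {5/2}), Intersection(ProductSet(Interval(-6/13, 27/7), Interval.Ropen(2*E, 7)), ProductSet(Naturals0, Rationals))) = Union(ProductSet({-7, -44/9, 5/6, 27/7}, {5/2}), ProductSet(Range(0, 4, 1), Intersection(Interval.Ropen(2*E, 7), Rationals)))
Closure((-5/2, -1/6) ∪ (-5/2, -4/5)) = [-5/2, -1/6]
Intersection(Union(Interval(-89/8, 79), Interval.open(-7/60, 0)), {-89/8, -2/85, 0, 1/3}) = {-89/8, -2/85, 0, 1/3}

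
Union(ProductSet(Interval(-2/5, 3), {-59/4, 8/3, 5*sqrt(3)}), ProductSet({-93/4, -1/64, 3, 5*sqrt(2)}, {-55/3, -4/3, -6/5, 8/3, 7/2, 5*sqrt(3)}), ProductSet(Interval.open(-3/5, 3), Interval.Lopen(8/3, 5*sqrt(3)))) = Union(ProductSet({-93/4, -1/64, 3, 5*sqrt(2)}, {-55/3, -4/3, -6/5, 8/3, 7/2, 5*sqrt(3)}), ProductSet(Interval.open(-3/5, 3), Interval.Lopen(8/3, 5*sqrt(3))), ProductSet(Interval(-2/5, 3), {-59/4, 8/3, 5*sqrt(3)}))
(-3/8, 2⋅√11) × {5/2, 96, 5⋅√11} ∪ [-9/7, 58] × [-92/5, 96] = [-9/7, 58] × [-92/5, 96]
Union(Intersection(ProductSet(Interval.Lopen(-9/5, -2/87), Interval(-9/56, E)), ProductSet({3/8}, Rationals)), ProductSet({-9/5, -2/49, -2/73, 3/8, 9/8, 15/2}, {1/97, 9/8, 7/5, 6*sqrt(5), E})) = ProductSet({-9/5, -2/49, -2/73, 3/8, 9/8, 15/2}, {1/97, 9/8, 7/5, 6*sqrt(5), E})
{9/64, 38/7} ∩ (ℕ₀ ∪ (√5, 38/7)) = ∅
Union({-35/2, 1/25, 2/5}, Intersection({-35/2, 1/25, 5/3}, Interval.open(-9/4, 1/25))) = {-35/2, 1/25, 2/5}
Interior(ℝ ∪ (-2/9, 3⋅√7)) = (-∞, ∞)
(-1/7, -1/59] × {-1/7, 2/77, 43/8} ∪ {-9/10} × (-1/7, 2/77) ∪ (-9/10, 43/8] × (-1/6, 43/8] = ({-9/10} × (-1/7, 2/77)) ∪ ((-9/10, 43/8] × (-1/6, 43/8])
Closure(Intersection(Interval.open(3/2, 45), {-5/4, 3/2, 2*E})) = {2*E}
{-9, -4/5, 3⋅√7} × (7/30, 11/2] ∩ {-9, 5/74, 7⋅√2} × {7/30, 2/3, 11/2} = {-9} × {2/3, 11/2}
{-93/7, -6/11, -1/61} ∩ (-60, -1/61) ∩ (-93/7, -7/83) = {-6/11}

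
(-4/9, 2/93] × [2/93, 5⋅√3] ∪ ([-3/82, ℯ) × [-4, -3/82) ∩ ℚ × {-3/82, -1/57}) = (-4/9, 2/93] × [2/93, 5⋅√3]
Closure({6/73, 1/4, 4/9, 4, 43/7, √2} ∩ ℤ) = {4}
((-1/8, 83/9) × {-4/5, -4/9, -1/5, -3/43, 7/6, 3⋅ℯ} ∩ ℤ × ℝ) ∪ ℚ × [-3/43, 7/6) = (ℚ × [-3/43, 7/6)) ∪ ({0, 1, …, 9} × {-4/5, -4/9, -1/5, -3/43, 7/6, 3⋅ℯ})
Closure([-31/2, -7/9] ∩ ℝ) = [-31/2, -7/9]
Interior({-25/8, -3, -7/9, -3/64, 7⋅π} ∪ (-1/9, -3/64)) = (-1/9, -3/64)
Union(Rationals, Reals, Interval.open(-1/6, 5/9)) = Interval(-oo, oo)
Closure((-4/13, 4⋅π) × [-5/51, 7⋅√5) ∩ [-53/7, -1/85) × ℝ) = ({-4/13, -1/85} × [-5/51, 7⋅√5]) ∪ ([-4/13, -1/85] × {-5/51, 7⋅√5}) ∪ ((-4/13, -1/85) × [-5/51, 7⋅√5))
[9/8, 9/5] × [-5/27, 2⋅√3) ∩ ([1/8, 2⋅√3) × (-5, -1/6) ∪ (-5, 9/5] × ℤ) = [9/8, 9/5] × ([-5/27, -1/6) ∪ {0, 1, 2, 3})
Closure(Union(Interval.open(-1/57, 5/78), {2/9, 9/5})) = Union({2/9, 9/5}, Interval(-1/57, 5/78))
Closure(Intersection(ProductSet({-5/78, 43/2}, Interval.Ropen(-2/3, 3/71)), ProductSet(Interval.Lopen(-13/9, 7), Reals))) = ProductSet({-5/78}, Interval(-2/3, 3/71))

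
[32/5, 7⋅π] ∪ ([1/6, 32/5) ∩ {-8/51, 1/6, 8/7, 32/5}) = {1/6, 8/7} ∪ [32/5, 7⋅π]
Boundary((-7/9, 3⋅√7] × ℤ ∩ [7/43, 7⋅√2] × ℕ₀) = [7/43, 3⋅√7] × ℕ₀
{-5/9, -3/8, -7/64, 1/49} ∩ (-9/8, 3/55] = {-5/9, -3/8, -7/64, 1/49}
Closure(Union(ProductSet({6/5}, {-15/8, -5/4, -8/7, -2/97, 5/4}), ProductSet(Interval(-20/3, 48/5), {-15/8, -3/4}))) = Union(ProductSet({6/5}, {-15/8, -5/4, -8/7, -2/97, 5/4}), ProductSet(Interval(-20/3, 48/5), {-15/8, -3/4}))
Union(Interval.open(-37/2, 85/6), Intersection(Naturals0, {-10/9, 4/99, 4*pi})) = Interval.open(-37/2, 85/6)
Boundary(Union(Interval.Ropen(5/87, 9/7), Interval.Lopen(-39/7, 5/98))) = {-39/7, 5/98, 5/87, 9/7}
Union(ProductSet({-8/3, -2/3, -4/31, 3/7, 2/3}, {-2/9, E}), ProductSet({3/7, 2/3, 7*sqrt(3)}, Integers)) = Union(ProductSet({3/7, 2/3, 7*sqrt(3)}, Integers), ProductSet({-8/3, -2/3, -4/31, 3/7, 2/3}, {-2/9, E}))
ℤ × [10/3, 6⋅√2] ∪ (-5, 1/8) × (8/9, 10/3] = (ℤ × [10/3, 6⋅√2]) ∪ ((-5, 1/8) × (8/9, 10/3])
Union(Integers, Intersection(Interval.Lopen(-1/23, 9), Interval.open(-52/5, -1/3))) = Integers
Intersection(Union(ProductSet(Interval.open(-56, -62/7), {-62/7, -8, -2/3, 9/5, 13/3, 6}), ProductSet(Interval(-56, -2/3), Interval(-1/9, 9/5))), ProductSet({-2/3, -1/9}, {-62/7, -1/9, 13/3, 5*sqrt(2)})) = ProductSet({-2/3}, {-1/9})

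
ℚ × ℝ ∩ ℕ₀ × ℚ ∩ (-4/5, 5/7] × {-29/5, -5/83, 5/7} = {0} × {-29/5, -5/83, 5/7}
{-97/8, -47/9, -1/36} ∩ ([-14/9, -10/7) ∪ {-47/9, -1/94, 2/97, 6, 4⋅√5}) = {-47/9}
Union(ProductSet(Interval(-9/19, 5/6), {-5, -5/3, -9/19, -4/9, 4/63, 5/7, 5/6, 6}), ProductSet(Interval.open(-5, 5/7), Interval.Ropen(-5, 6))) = Union(ProductSet(Interval.open(-5, 5/7), Interval.Ropen(-5, 6)), ProductSet(Interval(-9/19, 5/6), {-5, -5/3, -9/19, -4/9, 4/63, 5/7, 5/6, 6}))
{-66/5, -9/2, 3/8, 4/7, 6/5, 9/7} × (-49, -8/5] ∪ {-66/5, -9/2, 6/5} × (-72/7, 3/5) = ({-66/5, -9/2, 6/5} × (-72/7, 3/5)) ∪ ({-66/5, -9/2, 3/8, 4/7, 6/5, 9/7} × (-49, -8/5])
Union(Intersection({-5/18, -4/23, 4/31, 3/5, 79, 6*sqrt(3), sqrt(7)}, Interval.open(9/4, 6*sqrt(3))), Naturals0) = Union({sqrt(7)}, Naturals0)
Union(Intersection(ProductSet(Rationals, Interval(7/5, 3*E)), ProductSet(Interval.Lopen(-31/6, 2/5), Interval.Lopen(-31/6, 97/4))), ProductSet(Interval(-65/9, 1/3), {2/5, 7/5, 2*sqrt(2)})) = Union(ProductSet(Intersection(Interval.Lopen(-31/6, 2/5), Rationals), Interval(7/5, 3*E)), ProductSet(Interval(-65/9, 1/3), {2/5, 7/5, 2*sqrt(2)}))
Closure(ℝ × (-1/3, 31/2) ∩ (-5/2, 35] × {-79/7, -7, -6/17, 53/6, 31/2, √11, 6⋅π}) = [-5/2, 35] × {53/6, √11}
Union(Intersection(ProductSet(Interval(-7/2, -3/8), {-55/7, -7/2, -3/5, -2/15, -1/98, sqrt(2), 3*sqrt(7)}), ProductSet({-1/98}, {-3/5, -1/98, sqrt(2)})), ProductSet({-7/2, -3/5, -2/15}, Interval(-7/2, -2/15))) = ProductSet({-7/2, -3/5, -2/15}, Interval(-7/2, -2/15))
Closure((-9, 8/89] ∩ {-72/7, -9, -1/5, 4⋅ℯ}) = {-1/5}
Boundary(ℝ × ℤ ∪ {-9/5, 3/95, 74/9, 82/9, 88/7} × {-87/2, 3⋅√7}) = (ℝ × ℤ) ∪ ({-9/5, 3/95, 74/9, 82/9, 88/7} × {-87/2, 3⋅√7})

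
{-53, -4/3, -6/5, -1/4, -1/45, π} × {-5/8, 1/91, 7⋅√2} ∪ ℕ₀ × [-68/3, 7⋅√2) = (ℕ₀ × [-68/3, 7⋅√2)) ∪ ({-53, -4/3, -6/5, -1/4, -1/45, π} × {-5/8, 1/91, 7⋅√2})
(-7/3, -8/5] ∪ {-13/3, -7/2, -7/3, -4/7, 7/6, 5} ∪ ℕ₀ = {-13/3, -7/2, -4/7, 7/6} ∪ [-7/3, -8/5] ∪ ℕ₀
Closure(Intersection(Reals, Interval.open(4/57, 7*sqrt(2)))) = Interval(4/57, 7*sqrt(2))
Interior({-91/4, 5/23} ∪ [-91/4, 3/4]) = (-91/4, 3/4)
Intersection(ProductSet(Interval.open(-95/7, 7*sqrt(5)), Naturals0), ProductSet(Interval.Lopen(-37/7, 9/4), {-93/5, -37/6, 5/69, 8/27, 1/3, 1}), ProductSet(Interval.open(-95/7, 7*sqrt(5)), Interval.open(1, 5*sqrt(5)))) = EmptySet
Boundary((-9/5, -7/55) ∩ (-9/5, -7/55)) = {-9/5, -7/55}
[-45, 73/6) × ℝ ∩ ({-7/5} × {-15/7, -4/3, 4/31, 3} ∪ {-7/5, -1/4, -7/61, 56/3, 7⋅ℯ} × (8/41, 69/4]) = ({-7/5} × {-15/7, -4/3, 4/31, 3}) ∪ ({-7/5, -1/4, -7/61} × (8/41, 69/4])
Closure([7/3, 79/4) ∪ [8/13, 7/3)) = [8/13, 79/4]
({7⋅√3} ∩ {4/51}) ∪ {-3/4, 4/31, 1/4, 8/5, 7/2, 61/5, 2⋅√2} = {-3/4, 4/31, 1/4, 8/5, 7/2, 61/5, 2⋅√2}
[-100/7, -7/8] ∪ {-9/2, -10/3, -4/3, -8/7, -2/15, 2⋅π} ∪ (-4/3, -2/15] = [-100/7, -2/15] ∪ {2⋅π}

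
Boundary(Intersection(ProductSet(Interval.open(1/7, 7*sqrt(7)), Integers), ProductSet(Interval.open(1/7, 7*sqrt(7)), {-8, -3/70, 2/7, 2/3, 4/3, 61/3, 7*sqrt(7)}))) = ProductSet(Interval(1/7, 7*sqrt(7)), {-8})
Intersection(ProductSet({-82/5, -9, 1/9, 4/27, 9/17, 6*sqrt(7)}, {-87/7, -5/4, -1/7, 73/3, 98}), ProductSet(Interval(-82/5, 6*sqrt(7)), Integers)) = ProductSet({-82/5, -9, 1/9, 4/27, 9/17, 6*sqrt(7)}, {98})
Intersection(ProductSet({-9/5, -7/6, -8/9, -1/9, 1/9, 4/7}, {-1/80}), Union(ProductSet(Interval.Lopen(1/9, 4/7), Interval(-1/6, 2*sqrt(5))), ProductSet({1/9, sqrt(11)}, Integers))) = ProductSet({4/7}, {-1/80})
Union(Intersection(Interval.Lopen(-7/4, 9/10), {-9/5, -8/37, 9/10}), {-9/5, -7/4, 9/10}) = {-9/5, -7/4, -8/37, 9/10}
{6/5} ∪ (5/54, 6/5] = (5/54, 6/5]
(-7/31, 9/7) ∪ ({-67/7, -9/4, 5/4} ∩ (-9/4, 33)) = (-7/31, 9/7)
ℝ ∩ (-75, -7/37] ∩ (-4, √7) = (-4, -7/37]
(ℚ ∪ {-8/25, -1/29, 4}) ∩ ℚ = ℚ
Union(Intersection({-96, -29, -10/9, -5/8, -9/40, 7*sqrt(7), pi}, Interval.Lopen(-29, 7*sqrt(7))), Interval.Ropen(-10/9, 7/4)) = Union({7*sqrt(7), pi}, Interval.Ropen(-10/9, 7/4))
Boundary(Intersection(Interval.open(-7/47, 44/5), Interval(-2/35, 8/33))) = {-2/35, 8/33}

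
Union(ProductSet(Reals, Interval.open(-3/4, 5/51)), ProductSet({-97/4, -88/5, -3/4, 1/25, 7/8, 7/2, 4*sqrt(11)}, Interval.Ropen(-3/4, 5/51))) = Union(ProductSet({-97/4, -88/5, -3/4, 1/25, 7/8, 7/2, 4*sqrt(11)}, Interval.Ropen(-3/4, 5/51)), ProductSet(Reals, Interval.open(-3/4, 5/51)))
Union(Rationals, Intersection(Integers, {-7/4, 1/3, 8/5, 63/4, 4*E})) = Rationals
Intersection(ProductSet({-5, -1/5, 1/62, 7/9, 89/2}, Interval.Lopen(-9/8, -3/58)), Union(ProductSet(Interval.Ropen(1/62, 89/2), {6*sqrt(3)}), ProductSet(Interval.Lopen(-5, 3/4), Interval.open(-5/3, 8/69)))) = ProductSet({-1/5, 1/62}, Interval.Lopen(-9/8, -3/58))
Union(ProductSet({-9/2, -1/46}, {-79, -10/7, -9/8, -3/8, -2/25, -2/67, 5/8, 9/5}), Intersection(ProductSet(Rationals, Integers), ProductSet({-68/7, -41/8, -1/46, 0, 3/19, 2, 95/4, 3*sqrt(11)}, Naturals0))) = Union(ProductSet({-9/2, -1/46}, {-79, -10/7, -9/8, -3/8, -2/25, -2/67, 5/8, 9/5}), ProductSet({-68/7, -41/8, -1/46, 0, 3/19, 2, 95/4}, Naturals0))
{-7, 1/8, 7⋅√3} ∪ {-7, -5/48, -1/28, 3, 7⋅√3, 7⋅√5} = {-7, -5/48, -1/28, 1/8, 3, 7⋅√3, 7⋅√5}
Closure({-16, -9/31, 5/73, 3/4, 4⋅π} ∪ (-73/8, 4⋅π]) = {-16} ∪ [-73/8, 4⋅π]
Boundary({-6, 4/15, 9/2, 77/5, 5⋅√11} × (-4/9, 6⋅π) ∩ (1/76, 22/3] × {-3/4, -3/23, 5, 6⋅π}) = {4/15, 9/2} × {-3/23, 5}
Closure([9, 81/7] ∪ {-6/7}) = {-6/7} ∪ [9, 81/7]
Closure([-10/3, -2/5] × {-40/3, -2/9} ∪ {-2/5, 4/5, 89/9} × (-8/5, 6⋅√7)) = ([-10/3, -2/5] × {-40/3, -2/9}) ∪ ({-2/5, 4/5, 89/9} × [-8/5, 6⋅√7])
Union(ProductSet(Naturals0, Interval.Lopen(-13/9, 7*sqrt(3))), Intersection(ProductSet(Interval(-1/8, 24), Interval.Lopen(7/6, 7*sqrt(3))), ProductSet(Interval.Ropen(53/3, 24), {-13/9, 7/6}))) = ProductSet(Naturals0, Interval.Lopen(-13/9, 7*sqrt(3)))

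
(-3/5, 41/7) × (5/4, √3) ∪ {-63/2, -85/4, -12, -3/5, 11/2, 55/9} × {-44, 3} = ({-63/2, -85/4, -12, -3/5, 11/2, 55/9} × {-44, 3}) ∪ ((-3/5, 41/7) × (5/4, √3))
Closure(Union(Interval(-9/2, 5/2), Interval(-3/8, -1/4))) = Interval(-9/2, 5/2)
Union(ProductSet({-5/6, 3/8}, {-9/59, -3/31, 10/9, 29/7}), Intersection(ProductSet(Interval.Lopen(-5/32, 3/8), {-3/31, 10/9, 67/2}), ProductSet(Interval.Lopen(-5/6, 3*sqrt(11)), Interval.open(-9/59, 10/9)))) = Union(ProductSet({-5/6, 3/8}, {-9/59, -3/31, 10/9, 29/7}), ProductSet(Interval.Lopen(-5/32, 3/8), {-3/31}))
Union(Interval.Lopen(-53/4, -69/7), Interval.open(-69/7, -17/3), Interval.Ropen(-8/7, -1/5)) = Union(Interval.open(-53/4, -17/3), Interval.Ropen(-8/7, -1/5))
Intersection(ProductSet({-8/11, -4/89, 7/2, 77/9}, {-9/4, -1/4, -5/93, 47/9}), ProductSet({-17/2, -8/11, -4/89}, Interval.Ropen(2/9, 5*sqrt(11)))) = ProductSet({-8/11, -4/89}, {47/9})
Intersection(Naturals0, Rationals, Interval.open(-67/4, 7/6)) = Range(0, 2, 1)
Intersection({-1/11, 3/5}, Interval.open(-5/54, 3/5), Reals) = {-1/11}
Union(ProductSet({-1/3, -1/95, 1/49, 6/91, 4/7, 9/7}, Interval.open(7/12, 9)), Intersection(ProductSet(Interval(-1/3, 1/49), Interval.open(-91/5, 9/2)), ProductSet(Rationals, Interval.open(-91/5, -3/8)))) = Union(ProductSet({-1/3, -1/95, 1/49, 6/91, 4/7, 9/7}, Interval.open(7/12, 9)), ProductSet(Intersection(Interval(-1/3, 1/49), Rationals), Interval.open(-91/5, -3/8)))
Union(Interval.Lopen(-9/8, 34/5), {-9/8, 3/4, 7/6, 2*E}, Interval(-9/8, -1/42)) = Interval(-9/8, 34/5)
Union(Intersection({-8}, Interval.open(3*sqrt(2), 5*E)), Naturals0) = Naturals0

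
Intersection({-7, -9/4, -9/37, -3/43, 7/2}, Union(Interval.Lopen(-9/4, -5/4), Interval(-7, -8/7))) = {-7, -9/4}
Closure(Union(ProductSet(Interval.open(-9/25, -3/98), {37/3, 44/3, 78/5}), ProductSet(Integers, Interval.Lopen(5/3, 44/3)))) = Union(ProductSet(Integers, Interval(5/3, 44/3)), ProductSet(Interval(-9/25, -3/98), {37/3, 44/3, 78/5}))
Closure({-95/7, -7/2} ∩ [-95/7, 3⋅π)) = {-95/7, -7/2}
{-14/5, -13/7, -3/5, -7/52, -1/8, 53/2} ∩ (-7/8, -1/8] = {-3/5, -7/52, -1/8}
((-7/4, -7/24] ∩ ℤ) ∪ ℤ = ℤ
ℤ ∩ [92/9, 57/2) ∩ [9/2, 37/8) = ∅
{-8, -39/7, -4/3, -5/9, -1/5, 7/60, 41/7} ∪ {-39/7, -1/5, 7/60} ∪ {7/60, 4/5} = {-8, -39/7, -4/3, -5/9, -1/5, 7/60, 4/5, 41/7}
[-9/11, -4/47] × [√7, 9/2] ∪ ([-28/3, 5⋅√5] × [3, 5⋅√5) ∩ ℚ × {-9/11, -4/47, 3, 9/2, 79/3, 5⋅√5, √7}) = ([-9/11, -4/47] × [√7, 9/2]) ∪ ((ℚ ∩ [-28/3, 5⋅√5]) × {3, 9/2})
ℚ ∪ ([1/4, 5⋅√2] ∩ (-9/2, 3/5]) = ℚ ∪ [1/4, 3/5]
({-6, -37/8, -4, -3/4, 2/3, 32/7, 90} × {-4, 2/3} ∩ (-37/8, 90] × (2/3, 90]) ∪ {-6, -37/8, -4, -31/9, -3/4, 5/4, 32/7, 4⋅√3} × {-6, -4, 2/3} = {-6, -37/8, -4, -31/9, -3/4, 5/4, 32/7, 4⋅√3} × {-6, -4, 2/3}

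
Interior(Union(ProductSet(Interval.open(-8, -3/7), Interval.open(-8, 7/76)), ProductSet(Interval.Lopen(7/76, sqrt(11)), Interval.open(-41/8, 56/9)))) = Union(ProductSet(Interval.open(-8, -3/7), Interval.open(-8, 7/76)), ProductSet(Interval.open(7/76, sqrt(11)), Interval.open(-41/8, 56/9)))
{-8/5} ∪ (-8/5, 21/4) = [-8/5, 21/4)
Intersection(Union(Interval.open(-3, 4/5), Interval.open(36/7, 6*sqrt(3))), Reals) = Union(Interval.open(-3, 4/5), Interval.open(36/7, 6*sqrt(3)))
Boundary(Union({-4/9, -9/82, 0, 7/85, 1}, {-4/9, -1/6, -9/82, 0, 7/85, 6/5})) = {-4/9, -1/6, -9/82, 0, 7/85, 1, 6/5}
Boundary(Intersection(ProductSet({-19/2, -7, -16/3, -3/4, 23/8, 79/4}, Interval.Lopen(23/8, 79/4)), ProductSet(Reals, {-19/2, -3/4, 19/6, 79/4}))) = ProductSet({-19/2, -7, -16/3, -3/4, 23/8, 79/4}, {19/6, 79/4})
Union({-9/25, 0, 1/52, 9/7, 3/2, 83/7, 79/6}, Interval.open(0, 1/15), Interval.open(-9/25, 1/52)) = Union({9/7, 3/2, 83/7, 79/6}, Interval.Ropen(-9/25, 1/15))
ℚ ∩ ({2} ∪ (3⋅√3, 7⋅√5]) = {2} ∪ (ℚ ∩ (3⋅√3, 7⋅√5])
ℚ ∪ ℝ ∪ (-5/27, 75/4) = (-∞, ∞)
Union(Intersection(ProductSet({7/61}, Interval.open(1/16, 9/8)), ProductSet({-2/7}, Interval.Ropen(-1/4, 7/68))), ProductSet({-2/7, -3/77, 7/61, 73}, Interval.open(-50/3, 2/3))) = ProductSet({-2/7, -3/77, 7/61, 73}, Interval.open(-50/3, 2/3))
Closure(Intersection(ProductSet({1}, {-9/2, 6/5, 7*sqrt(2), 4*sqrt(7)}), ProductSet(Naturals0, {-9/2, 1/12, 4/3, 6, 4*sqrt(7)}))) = ProductSet({1}, {-9/2, 4*sqrt(7)})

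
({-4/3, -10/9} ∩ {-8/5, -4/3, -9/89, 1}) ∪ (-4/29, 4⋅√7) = {-4/3} ∪ (-4/29, 4⋅√7)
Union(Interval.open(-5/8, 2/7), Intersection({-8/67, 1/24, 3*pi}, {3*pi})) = Union({3*pi}, Interval.open(-5/8, 2/7))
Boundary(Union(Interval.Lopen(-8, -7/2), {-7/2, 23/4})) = {-8, -7/2, 23/4}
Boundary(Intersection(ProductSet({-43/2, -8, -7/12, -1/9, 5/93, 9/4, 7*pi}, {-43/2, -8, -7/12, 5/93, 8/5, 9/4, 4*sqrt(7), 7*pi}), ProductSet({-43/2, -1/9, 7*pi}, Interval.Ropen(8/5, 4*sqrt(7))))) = ProductSet({-43/2, -1/9, 7*pi}, {8/5, 9/4})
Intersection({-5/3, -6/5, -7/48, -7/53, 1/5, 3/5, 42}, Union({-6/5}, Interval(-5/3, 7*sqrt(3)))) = {-5/3, -6/5, -7/48, -7/53, 1/5, 3/5}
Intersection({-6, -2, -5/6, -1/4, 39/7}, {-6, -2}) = {-6, -2}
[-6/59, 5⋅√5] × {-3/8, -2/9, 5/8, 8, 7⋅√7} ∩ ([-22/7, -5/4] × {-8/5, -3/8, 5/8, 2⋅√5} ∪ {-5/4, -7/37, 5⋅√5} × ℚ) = {5⋅√5} × {-3/8, -2/9, 5/8, 8}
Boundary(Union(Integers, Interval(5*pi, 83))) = Union(Complement(Integers, Interval.open(5*pi, 83)), {5*pi})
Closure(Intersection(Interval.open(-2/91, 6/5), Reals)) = Interval(-2/91, 6/5)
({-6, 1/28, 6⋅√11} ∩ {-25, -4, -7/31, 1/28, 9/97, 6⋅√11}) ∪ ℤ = ℤ ∪ {1/28, 6⋅√11}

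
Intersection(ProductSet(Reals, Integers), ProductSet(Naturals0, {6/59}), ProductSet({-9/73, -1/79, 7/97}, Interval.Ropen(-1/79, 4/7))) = EmptySet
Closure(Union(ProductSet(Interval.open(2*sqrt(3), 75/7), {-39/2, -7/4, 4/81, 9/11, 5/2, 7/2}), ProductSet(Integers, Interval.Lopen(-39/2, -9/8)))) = Union(ProductSet(Integers, Interval(-39/2, -9/8)), ProductSet(Interval(2*sqrt(3), 75/7), {-39/2, -7/4, 4/81, 9/11, 5/2, 7/2}))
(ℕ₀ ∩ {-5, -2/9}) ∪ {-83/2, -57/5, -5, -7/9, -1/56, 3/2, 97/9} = {-83/2, -57/5, -5, -7/9, -1/56, 3/2, 97/9}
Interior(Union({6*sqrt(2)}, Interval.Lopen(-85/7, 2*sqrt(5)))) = Interval.open(-85/7, 2*sqrt(5))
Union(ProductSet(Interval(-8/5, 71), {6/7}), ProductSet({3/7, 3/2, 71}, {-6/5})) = Union(ProductSet({3/7, 3/2, 71}, {-6/5}), ProductSet(Interval(-8/5, 71), {6/7}))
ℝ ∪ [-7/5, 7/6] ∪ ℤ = (-∞, ∞)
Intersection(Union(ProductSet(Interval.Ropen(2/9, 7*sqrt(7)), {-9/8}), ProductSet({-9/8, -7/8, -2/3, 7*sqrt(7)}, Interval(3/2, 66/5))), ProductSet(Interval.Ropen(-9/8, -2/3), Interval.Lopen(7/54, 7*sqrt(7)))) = ProductSet({-9/8, -7/8}, Interval(3/2, 66/5))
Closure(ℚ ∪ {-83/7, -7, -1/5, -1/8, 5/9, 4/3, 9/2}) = ℝ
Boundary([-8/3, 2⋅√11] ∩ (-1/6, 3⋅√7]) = {-1/6, 2⋅√11}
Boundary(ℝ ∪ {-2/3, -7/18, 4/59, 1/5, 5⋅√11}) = ∅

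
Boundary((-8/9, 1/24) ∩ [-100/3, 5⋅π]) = {-8/9, 1/24}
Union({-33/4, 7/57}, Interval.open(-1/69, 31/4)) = Union({-33/4}, Interval.open(-1/69, 31/4))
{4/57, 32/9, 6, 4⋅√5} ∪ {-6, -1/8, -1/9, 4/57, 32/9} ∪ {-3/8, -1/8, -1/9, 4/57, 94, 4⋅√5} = {-6, -3/8, -1/8, -1/9, 4/57, 32/9, 6, 94, 4⋅√5}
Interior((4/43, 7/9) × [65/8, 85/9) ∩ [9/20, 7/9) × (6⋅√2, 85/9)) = (9/20, 7/9) × (6⋅√2, 85/9)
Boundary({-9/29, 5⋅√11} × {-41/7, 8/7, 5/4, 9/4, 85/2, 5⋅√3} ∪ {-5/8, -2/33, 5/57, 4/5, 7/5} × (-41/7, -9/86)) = ({-5/8, -2/33, 5/57, 4/5, 7/5} × [-41/7, -9/86]) ∪ ({-9/29, 5⋅√11} × {-41/7, 8/7, 5/4, 9/4, 85/2, 5⋅√3})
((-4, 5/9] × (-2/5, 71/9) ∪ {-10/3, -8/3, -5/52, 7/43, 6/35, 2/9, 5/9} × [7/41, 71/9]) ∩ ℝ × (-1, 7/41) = (-4, 5/9] × (-2/5, 7/41)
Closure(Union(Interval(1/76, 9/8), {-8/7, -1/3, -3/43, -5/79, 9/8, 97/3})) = Union({-8/7, -1/3, -3/43, -5/79, 97/3}, Interval(1/76, 9/8))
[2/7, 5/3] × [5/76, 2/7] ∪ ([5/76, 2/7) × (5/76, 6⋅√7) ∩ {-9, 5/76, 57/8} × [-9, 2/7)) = ({5/76} × (5/76, 2/7)) ∪ ([2/7, 5/3] × [5/76, 2/7])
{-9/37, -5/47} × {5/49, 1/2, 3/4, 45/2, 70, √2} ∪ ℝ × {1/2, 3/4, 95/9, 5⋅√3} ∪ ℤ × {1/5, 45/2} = (ℤ × {1/5, 45/2}) ∪ (ℝ × {1/2, 3/4, 95/9, 5⋅√3}) ∪ ({-9/37, -5/47} × {5/49, 1/2, 3/4, 45/2, 70, √2})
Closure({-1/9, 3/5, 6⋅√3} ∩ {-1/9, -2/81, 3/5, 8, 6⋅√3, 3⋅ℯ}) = {-1/9, 3/5, 6⋅√3}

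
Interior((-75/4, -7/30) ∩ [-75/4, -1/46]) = (-75/4, -7/30)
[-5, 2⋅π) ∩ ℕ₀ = {0, 1, …, 6}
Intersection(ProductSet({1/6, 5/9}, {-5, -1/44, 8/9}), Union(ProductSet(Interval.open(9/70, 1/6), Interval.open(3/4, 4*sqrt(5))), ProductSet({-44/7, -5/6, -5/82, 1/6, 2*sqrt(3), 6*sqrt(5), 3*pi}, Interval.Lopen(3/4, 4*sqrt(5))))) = ProductSet({1/6}, {8/9})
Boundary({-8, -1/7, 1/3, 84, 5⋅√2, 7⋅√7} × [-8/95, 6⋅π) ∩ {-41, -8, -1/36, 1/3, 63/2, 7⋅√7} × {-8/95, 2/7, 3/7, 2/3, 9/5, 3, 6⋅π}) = {-8, 1/3, 7⋅√7} × {-8/95, 2/7, 3/7, 2/3, 9/5, 3}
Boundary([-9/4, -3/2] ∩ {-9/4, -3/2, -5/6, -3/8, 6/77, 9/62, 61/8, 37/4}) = {-9/4, -3/2}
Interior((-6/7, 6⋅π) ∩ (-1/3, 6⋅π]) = (-1/3, 6⋅π)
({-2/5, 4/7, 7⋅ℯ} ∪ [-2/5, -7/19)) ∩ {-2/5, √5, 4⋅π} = {-2/5}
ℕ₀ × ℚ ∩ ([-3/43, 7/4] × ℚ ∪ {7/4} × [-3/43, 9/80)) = {0, 1} × ℚ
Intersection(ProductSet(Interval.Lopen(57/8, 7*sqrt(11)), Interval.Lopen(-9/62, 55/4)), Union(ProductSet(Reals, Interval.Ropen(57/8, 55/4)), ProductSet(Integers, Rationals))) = Union(ProductSet(Interval.Lopen(57/8, 7*sqrt(11)), Interval.Ropen(57/8, 55/4)), ProductSet(Range(8, 24, 1), Intersection(Interval.Lopen(-9/62, 55/4), Rationals)))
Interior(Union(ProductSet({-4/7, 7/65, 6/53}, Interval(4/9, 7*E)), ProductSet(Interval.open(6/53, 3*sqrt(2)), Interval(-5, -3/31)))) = ProductSet(Interval.open(6/53, 3*sqrt(2)), Interval.open(-5, -3/31))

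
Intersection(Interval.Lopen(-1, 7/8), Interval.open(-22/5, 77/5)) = Interval.Lopen(-1, 7/8)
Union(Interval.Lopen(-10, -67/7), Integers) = Union(Integers, Interval(-10, -67/7))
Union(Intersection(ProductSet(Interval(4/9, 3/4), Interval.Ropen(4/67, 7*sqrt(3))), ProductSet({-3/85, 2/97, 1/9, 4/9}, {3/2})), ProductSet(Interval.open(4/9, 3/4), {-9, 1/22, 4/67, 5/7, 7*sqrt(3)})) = Union(ProductSet({4/9}, {3/2}), ProductSet(Interval.open(4/9, 3/4), {-9, 1/22, 4/67, 5/7, 7*sqrt(3)}))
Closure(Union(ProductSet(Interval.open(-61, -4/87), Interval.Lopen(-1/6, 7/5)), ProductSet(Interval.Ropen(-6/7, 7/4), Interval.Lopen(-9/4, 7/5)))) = Union(ProductSet({-61}, Interval(-1/6, 7/5)), ProductSet({7/4}, Interval(-9/4, 7/5)), ProductSet({-6/7, 7/4}, Union({7/5}, Interval(-9/4, -1/6))), ProductSet(Interval(-61, -6/7), {-1/6, 7/5}), ProductSet(Interval(-61, -4/87), {7/5}), ProductSet(Interval.open(-61, -4/87), Interval.Lopen(-1/6, 7/5)), ProductSet(Interval(-6/7, 7/4), {-9/4, 7/5}), ProductSet(Interval.Ropen(-6/7, 7/4), Interval.Lopen(-9/4, 7/5)))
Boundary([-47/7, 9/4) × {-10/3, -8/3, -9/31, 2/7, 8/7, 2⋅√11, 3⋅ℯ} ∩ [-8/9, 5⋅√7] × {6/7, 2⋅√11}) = [-8/9, 9/4] × {2⋅√11}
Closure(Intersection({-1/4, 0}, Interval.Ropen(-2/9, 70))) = {0}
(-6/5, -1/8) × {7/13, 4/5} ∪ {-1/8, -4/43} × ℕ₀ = ({-1/8, -4/43} × ℕ₀) ∪ ((-6/5, -1/8) × {7/13, 4/5})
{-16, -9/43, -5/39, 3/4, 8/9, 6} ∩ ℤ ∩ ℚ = {-16, 6}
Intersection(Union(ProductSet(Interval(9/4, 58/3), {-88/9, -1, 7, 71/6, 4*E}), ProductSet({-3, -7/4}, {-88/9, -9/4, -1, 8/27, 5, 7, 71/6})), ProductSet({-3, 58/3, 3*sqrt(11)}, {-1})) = ProductSet({-3, 58/3, 3*sqrt(11)}, {-1})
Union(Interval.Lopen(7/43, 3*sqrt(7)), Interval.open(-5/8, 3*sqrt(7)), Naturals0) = Union(Interval.Lopen(-5/8, 3*sqrt(7)), Naturals0)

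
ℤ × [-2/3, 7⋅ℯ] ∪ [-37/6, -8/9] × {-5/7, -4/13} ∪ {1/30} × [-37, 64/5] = ({1/30} × [-37, 64/5]) ∪ (ℤ × [-2/3, 7⋅ℯ]) ∪ ([-37/6, -8/9] × {-5/7, -4/13})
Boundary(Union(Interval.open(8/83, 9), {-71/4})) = {-71/4, 8/83, 9}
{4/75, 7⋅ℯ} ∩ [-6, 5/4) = {4/75}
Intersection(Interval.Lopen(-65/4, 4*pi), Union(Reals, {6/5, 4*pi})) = Interval.Lopen(-65/4, 4*pi)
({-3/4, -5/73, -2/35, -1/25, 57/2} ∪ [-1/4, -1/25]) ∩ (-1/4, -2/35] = (-1/4, -2/35]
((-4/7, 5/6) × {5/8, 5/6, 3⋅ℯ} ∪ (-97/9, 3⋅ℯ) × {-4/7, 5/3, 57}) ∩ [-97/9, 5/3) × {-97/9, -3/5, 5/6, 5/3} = ((-97/9, 5/3) × {5/3}) ∪ ((-4/7, 5/6) × {5/6})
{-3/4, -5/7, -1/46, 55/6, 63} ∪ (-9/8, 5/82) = (-9/8, 5/82) ∪ {55/6, 63}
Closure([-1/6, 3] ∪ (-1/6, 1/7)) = [-1/6, 3]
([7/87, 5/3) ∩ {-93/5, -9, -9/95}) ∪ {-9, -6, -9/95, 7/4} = {-9, -6, -9/95, 7/4}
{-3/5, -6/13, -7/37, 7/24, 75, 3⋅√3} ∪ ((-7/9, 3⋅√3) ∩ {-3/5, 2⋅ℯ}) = {-3/5, -6/13, -7/37, 7/24, 75, 3⋅√3}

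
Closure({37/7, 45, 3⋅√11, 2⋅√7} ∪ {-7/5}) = {-7/5, 37/7, 45, 3⋅√11, 2⋅√7}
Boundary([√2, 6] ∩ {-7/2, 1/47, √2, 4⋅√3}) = {√2}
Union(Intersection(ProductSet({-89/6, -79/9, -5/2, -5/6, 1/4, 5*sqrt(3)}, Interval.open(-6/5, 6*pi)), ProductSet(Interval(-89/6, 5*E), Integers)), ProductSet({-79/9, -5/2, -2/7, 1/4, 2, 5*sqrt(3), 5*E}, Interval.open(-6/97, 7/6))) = Union(ProductSet({-89/6, -79/9, -5/2, -5/6, 1/4, 5*sqrt(3)}, Range(-1, 19, 1)), ProductSet({-79/9, -5/2, -2/7, 1/4, 2, 5*sqrt(3), 5*E}, Interval.open(-6/97, 7/6)))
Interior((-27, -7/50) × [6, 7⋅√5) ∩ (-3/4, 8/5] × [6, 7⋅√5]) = (-3/4, -7/50) × (6, 7⋅√5)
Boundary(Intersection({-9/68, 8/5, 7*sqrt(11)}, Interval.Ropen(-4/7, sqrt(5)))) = {-9/68, 8/5}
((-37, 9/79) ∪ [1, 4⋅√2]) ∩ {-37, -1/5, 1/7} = {-1/5}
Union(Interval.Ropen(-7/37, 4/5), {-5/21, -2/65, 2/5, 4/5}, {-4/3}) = Union({-4/3, -5/21}, Interval(-7/37, 4/5))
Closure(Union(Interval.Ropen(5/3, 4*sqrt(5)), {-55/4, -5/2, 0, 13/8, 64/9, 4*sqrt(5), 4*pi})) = Union({-55/4, -5/2, 0, 13/8, 4*pi}, Interval(5/3, 4*sqrt(5)))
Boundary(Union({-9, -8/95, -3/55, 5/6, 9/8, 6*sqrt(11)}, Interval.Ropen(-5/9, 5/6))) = {-9, -5/9, 5/6, 9/8, 6*sqrt(11)}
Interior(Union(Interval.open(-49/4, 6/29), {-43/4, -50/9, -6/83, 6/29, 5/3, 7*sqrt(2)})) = Interval.open(-49/4, 6/29)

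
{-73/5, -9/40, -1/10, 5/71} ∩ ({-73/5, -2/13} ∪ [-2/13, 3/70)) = {-73/5, -1/10}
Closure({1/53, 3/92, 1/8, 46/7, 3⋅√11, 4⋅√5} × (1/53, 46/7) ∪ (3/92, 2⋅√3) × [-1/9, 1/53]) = ([3/92, 2⋅√3] × [-1/9, 1/53]) ∪ ({1/53, 3/92, 1/8, 46/7, 3⋅√11, 4⋅√5} × [1/53, 46/7])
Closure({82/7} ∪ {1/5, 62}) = {1/5, 82/7, 62}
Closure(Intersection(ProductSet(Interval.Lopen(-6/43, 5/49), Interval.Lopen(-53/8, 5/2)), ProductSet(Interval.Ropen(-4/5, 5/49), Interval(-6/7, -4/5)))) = ProductSet(Interval(-6/43, 5/49), Interval(-6/7, -4/5))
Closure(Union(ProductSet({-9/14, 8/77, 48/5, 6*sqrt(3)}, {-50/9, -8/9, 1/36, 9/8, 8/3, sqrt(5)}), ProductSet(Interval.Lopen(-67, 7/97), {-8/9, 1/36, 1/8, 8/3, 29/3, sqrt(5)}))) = Union(ProductSet({-9/14, 8/77, 48/5, 6*sqrt(3)}, {-50/9, -8/9, 1/36, 9/8, 8/3, sqrt(5)}), ProductSet(Interval(-67, 7/97), {-8/9, 1/36, 1/8, 8/3, 29/3, sqrt(5)}))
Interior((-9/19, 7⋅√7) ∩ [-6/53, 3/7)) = (-6/53, 3/7)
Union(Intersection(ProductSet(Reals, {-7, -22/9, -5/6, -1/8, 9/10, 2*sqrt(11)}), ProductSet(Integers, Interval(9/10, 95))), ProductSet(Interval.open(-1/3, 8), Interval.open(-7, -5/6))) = Union(ProductSet(Integers, {9/10, 2*sqrt(11)}), ProductSet(Interval.open(-1/3, 8), Interval.open(-7, -5/6)))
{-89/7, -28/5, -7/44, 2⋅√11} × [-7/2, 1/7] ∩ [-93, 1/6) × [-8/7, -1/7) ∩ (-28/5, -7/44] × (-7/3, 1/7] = {-7/44} × [-8/7, -1/7)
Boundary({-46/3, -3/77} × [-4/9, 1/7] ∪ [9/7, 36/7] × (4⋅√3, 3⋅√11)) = ({-46/3, -3/77} × [-4/9, 1/7]) ∪ ({9/7, 36/7} × [4⋅√3, 3⋅√11]) ∪ ([9/7, 36/7] × {3⋅√11, 4⋅√3})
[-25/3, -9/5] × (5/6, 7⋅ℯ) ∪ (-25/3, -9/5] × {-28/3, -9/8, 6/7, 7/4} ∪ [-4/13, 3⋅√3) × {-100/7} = ((-25/3, -9/5] × {-28/3, -9/8, 6/7, 7/4}) ∪ ([-4/13, 3⋅√3) × {-100/7}) ∪ ([-25/3, -9/5] × (5/6, 7⋅ℯ))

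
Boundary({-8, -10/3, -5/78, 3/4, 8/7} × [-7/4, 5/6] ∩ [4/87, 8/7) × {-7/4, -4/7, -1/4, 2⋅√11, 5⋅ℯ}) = {3/4} × {-7/4, -4/7, -1/4}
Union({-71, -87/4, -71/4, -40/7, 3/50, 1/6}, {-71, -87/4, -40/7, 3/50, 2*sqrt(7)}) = {-71, -87/4, -71/4, -40/7, 3/50, 1/6, 2*sqrt(7)}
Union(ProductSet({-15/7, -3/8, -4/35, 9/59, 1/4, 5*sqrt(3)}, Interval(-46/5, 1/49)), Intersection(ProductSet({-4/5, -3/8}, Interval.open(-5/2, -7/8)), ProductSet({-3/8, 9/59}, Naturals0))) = ProductSet({-15/7, -3/8, -4/35, 9/59, 1/4, 5*sqrt(3)}, Interval(-46/5, 1/49))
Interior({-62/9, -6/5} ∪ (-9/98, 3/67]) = (-9/98, 3/67)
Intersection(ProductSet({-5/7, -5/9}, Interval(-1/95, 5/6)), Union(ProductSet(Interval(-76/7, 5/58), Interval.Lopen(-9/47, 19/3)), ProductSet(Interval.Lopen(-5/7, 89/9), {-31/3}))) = ProductSet({-5/7, -5/9}, Interval(-1/95, 5/6))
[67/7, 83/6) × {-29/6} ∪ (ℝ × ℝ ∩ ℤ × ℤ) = (ℤ × ℤ) ∪ ([67/7, 83/6) × {-29/6})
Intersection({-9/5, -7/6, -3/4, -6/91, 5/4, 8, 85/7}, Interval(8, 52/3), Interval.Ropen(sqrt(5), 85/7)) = {8}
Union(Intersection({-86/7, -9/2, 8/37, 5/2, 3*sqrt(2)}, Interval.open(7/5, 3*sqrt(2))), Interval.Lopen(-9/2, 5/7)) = Union({5/2}, Interval.Lopen(-9/2, 5/7))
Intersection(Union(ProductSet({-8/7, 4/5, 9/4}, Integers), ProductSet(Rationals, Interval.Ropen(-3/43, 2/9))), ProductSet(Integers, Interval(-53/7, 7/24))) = ProductSet(Integers, Interval.Ropen(-3/43, 2/9))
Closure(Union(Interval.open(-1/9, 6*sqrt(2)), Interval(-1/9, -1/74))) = Interval(-1/9, 6*sqrt(2))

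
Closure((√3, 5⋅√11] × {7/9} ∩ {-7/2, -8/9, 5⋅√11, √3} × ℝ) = {5⋅√11} × {7/9}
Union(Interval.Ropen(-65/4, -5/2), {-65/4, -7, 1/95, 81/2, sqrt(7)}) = Union({1/95, 81/2, sqrt(7)}, Interval.Ropen(-65/4, -5/2))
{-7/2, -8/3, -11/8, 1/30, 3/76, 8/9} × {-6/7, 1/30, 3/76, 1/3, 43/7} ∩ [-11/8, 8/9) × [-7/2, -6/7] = {-11/8, 1/30, 3/76} × {-6/7}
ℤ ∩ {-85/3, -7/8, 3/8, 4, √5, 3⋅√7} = {4}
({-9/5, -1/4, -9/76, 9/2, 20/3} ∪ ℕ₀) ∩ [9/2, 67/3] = {9/2, 20/3} ∪ {5, 6, …, 22}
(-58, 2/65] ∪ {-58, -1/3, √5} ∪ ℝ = (-∞, ∞)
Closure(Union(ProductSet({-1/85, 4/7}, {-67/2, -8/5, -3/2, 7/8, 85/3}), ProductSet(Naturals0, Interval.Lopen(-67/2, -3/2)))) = Union(ProductSet({-1/85, 4/7}, {-67/2, -8/5, -3/2, 7/8, 85/3}), ProductSet(Naturals0, Interval(-67/2, -3/2)))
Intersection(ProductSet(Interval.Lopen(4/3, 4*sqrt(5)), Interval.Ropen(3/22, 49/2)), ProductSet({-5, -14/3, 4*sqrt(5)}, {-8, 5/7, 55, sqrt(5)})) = ProductSet({4*sqrt(5)}, {5/7, sqrt(5)})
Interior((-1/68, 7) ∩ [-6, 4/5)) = (-1/68, 4/5)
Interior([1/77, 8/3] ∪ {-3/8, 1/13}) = (1/77, 8/3)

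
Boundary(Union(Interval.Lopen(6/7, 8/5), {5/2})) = {6/7, 8/5, 5/2}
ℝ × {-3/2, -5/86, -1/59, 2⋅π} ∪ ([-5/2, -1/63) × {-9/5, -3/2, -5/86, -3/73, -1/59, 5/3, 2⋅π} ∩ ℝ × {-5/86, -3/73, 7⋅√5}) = ([-5/2, -1/63) × {-5/86, -3/73}) ∪ (ℝ × {-3/2, -5/86, -1/59, 2⋅π})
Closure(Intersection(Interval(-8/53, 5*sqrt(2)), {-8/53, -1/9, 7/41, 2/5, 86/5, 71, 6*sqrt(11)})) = {-8/53, -1/9, 7/41, 2/5}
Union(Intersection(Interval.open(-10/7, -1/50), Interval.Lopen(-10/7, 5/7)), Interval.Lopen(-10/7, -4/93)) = Interval.open(-10/7, -1/50)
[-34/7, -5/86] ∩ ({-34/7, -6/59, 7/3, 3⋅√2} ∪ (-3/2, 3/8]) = {-34/7} ∪ (-3/2, -5/86]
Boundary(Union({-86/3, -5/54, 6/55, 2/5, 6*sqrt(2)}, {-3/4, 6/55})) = {-86/3, -3/4, -5/54, 6/55, 2/5, 6*sqrt(2)}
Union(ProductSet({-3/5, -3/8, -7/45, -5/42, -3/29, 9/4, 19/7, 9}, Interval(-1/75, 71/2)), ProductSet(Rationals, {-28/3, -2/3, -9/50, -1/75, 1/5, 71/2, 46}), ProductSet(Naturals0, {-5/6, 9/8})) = Union(ProductSet({-3/5, -3/8, -7/45, -5/42, -3/29, 9/4, 19/7, 9}, Interval(-1/75, 71/2)), ProductSet(Naturals0, {-5/6, 9/8}), ProductSet(Rationals, {-28/3, -2/3, -9/50, -1/75, 1/5, 71/2, 46}))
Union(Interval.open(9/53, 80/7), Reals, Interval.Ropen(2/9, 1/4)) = Interval(-oo, oo)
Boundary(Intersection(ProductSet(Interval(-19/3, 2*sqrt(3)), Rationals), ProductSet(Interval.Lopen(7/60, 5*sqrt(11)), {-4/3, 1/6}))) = ProductSet(Interval(7/60, 2*sqrt(3)), {-4/3, 1/6})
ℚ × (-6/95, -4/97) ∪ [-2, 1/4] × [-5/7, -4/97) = (ℚ × (-6/95, -4/97)) ∪ ([-2, 1/4] × [-5/7, -4/97))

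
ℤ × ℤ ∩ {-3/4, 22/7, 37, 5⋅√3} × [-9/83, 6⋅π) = {37} × {0, 1, …, 18}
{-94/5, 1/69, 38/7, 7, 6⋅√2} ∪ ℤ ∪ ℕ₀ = ℤ ∪ {-94/5, 1/69, 38/7, 6⋅√2}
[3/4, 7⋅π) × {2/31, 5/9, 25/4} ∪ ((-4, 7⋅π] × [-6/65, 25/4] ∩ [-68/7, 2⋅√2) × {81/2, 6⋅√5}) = [3/4, 7⋅π) × {2/31, 5/9, 25/4}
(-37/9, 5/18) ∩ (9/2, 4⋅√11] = ∅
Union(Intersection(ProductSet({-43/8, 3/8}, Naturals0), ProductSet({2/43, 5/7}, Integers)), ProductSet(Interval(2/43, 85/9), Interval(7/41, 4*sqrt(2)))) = ProductSet(Interval(2/43, 85/9), Interval(7/41, 4*sqrt(2)))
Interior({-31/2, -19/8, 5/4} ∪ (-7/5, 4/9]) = (-7/5, 4/9)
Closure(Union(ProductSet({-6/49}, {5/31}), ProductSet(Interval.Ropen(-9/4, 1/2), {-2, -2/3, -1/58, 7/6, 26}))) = Union(ProductSet({-6/49}, {5/31}), ProductSet(Interval(-9/4, 1/2), {-2, -2/3, -1/58, 7/6, 26}))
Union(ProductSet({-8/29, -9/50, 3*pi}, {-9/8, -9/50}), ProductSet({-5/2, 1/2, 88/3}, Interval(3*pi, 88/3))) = Union(ProductSet({-5/2, 1/2, 88/3}, Interval(3*pi, 88/3)), ProductSet({-8/29, -9/50, 3*pi}, {-9/8, -9/50}))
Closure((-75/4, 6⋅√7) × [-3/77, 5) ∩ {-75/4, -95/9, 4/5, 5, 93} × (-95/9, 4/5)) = {-95/9, 4/5, 5} × [-3/77, 4/5]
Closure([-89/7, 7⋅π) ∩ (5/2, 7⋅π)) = [5/2, 7⋅π]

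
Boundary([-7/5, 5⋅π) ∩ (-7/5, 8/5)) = {-7/5, 8/5}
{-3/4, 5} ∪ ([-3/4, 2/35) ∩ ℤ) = {-3/4, 5} ∪ {0}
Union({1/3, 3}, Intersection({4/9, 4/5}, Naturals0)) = {1/3, 3}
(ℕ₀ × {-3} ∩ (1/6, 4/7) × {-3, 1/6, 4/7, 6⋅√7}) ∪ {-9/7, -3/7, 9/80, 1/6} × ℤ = {-9/7, -3/7, 9/80, 1/6} × ℤ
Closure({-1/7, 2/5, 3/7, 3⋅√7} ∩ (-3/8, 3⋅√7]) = {-1/7, 2/5, 3/7, 3⋅√7}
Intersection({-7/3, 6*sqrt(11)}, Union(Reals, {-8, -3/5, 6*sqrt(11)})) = {-7/3, 6*sqrt(11)}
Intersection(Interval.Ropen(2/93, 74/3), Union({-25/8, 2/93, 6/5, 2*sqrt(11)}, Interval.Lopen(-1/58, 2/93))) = {2/93, 6/5, 2*sqrt(11)}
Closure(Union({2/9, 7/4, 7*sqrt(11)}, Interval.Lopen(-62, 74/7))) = Union({7*sqrt(11)}, Interval(-62, 74/7))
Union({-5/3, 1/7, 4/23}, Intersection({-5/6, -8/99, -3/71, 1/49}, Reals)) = {-5/3, -5/6, -8/99, -3/71, 1/49, 1/7, 4/23}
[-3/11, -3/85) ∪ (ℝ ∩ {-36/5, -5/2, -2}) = {-36/5, -5/2, -2} ∪ [-3/11, -3/85)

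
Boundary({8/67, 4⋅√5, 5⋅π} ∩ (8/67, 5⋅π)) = {4⋅√5}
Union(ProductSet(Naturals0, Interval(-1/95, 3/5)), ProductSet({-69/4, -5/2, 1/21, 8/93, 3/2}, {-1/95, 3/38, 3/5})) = Union(ProductSet({-69/4, -5/2, 1/21, 8/93, 3/2}, {-1/95, 3/38, 3/5}), ProductSet(Naturals0, Interval(-1/95, 3/5)))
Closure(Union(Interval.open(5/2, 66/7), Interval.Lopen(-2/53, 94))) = Interval(-2/53, 94)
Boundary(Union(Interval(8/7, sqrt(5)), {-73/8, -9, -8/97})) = {-73/8, -9, -8/97, 8/7, sqrt(5)}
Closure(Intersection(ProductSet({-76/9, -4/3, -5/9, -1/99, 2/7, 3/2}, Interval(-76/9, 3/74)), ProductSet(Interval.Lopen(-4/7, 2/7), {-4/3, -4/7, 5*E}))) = ProductSet({-5/9, -1/99, 2/7}, {-4/3, -4/7})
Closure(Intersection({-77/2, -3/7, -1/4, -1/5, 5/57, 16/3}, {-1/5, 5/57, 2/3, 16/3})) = {-1/5, 5/57, 16/3}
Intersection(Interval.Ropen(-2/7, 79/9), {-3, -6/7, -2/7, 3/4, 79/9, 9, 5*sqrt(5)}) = {-2/7, 3/4}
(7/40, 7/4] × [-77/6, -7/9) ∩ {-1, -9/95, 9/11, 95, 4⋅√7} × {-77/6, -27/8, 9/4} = {9/11} × {-77/6, -27/8}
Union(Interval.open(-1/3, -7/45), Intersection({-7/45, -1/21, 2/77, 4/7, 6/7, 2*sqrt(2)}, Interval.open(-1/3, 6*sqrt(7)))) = Union({-1/21, 2/77, 4/7, 6/7, 2*sqrt(2)}, Interval.Lopen(-1/3, -7/45))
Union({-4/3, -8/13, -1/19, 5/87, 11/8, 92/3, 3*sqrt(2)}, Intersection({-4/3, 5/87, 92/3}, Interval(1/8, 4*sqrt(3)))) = {-4/3, -8/13, -1/19, 5/87, 11/8, 92/3, 3*sqrt(2)}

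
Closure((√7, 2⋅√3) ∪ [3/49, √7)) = [3/49, 2⋅√3]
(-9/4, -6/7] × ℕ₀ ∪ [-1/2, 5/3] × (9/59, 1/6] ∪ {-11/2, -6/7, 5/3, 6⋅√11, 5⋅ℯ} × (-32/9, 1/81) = ((-9/4, -6/7] × ℕ₀) ∪ ([-1/2, 5/3] × (9/59, 1/6]) ∪ ({-11/2, -6/7, 5/3, 6⋅√11, 5⋅ℯ} × (-32/9, 1/81))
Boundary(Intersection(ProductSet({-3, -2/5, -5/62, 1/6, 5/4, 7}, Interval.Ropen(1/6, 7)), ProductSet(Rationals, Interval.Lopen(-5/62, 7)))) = ProductSet({-3, -2/5, -5/62, 1/6, 5/4, 7}, Interval(1/6, 7))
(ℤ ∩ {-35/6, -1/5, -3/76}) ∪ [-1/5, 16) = [-1/5, 16)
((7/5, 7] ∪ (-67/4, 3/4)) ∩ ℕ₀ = {0} ∪ {2, 3, …, 7}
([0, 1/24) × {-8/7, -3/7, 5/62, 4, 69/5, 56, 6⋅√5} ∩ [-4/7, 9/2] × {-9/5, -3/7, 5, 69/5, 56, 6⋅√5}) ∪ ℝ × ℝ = ℝ × ℝ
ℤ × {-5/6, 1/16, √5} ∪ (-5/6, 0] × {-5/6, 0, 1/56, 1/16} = (ℤ × {-5/6, 1/16, √5}) ∪ ((-5/6, 0] × {-5/6, 0, 1/56, 1/16})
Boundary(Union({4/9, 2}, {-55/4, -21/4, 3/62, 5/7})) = {-55/4, -21/4, 3/62, 4/9, 5/7, 2}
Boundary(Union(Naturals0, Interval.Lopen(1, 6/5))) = Union(Complement(Naturals0, Interval.open(1, 6/5)), {6/5})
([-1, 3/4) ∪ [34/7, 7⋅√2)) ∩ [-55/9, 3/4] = [-1, 3/4)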